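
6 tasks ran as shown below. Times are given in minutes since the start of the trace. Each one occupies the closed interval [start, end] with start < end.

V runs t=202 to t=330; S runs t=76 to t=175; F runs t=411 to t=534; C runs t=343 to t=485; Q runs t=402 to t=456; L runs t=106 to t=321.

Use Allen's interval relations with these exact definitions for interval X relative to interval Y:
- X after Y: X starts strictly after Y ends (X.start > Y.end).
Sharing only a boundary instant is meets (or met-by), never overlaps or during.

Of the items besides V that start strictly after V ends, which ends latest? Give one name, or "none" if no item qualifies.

F

Target V = [t=202, t=330].
C [t=343, t=485] → after → candidate.
F [t=411, t=534] → after → candidate.
L [t=106, t=321] → overlaps → excluded.
Q [t=402, t=456] → after → candidate.
S [t=76, t=175] → before → excluded.
Among candidates, latest end is t=534 → F.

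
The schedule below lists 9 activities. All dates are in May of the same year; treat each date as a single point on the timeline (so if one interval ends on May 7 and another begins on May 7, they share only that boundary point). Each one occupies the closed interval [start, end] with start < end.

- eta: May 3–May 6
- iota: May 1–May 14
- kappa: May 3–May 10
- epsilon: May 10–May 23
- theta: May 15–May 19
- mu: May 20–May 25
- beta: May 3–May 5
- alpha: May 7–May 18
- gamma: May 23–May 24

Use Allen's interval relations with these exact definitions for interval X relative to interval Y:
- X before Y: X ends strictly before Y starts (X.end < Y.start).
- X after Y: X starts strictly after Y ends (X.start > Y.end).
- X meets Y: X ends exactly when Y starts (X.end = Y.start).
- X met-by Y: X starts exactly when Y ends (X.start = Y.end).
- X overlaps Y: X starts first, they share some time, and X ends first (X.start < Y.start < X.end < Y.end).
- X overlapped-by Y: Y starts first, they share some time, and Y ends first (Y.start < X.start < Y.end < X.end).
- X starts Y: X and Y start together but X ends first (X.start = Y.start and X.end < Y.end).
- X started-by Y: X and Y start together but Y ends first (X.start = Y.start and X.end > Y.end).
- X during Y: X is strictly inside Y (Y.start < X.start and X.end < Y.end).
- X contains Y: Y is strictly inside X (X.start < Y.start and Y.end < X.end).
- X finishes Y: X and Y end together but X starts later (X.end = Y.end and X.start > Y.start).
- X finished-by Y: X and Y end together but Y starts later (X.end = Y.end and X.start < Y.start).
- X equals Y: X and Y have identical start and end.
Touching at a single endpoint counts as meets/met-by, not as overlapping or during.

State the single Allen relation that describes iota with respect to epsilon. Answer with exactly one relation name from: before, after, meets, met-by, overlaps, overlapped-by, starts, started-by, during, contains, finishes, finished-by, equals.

iota = [May 1, May 14]; epsilon = [May 10, May 23].
Compare endpoints: iota.start < epsilon.start, iota.start < epsilon.end, iota.end > epsilon.start, iota.end < epsilon.end.
That pattern is 'overlaps'.

overlaps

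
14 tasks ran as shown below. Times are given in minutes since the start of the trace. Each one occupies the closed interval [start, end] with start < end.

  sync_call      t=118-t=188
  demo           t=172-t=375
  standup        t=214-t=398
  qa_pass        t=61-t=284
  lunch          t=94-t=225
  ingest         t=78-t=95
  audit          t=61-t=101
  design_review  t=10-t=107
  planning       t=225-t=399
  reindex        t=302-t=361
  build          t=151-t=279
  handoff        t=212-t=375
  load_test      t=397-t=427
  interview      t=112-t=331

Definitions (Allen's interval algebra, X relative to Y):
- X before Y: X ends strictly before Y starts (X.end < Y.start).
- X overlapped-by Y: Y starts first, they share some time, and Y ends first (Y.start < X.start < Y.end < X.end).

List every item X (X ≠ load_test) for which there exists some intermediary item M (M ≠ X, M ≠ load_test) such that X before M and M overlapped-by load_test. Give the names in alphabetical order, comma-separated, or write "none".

none

Target load_test = [t=397, t=427].
Intermediaries M with M overlapped-by load_test: none.
Union: none.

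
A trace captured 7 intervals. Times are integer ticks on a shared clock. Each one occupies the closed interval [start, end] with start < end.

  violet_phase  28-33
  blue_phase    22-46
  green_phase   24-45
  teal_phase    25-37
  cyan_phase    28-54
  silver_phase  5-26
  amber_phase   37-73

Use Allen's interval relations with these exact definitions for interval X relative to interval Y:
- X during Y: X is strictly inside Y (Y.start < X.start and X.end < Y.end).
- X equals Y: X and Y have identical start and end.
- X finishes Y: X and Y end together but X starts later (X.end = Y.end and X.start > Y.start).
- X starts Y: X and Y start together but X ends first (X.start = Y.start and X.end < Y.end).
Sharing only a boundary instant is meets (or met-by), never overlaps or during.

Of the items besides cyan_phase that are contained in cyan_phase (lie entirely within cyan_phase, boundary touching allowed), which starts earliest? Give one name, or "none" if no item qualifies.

violet_phase

Target cyan_phase = [28, 54].
amber_phase [37, 73] → overlapped-by → excluded.
blue_phase [22, 46] → overlaps → excluded.
green_phase [24, 45] → overlaps → excluded.
silver_phase [5, 26] → before → excluded.
teal_phase [25, 37] → overlaps → excluded.
violet_phase [28, 33] → starts → candidate.
Among candidates, earliest start is 28 → violet_phase.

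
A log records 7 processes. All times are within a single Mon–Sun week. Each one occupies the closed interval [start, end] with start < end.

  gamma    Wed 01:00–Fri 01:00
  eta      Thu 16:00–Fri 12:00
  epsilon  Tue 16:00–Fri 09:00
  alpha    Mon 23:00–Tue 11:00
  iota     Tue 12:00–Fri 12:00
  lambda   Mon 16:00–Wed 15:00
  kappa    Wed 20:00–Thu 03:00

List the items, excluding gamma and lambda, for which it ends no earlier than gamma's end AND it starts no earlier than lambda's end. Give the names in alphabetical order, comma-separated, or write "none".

eta

Conditions: its end is no earlier than gamma's end (X.end >= Fri 01:00) AND its start is no earlier than lambda's end (X.start >= Wed 15:00).
alpha: end Tue 11:00 >= Fri 01:00? ✗; start Mon 23:00 >= Wed 15:00? ✗ → no.
epsilon: end Fri 09:00 >= Fri 01:00? ✓; start Tue 16:00 >= Wed 15:00? ✗ → no.
eta: end Fri 12:00 >= Fri 01:00? ✓; start Thu 16:00 >= Wed 15:00? ✓ → yes.
iota: end Fri 12:00 >= Fri 01:00? ✓; start Tue 12:00 >= Wed 15:00? ✗ → no.
kappa: end Thu 03:00 >= Fri 01:00? ✗; start Wed 20:00 >= Wed 15:00? ✓ → no.
Result: eta.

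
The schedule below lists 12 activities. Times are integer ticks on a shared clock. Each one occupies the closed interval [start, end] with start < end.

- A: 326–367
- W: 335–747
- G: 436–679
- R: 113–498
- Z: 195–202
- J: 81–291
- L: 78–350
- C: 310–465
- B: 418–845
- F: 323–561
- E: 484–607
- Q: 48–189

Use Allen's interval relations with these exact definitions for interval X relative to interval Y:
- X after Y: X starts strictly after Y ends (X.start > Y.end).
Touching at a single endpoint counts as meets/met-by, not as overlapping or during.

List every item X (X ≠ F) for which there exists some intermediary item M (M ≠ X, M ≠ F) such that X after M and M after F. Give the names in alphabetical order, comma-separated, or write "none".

none

Target F = [323, 561].
Intermediaries M with M after F: none.
Union: none.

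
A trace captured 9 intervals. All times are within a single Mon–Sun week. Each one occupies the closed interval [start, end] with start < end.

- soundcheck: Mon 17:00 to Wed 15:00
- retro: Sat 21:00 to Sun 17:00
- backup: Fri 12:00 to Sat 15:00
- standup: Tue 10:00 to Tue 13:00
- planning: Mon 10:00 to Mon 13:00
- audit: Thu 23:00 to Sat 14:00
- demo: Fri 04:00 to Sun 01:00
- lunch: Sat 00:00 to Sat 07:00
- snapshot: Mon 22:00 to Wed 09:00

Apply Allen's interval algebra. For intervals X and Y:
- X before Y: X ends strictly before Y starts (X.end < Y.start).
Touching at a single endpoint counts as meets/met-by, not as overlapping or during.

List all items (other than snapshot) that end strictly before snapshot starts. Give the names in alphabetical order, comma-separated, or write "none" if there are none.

Target snapshot = [Mon 22:00, Wed 09:00].
audit [Thu 23:00, Sat 14:00] → after → no.
backup [Fri 12:00, Sat 15:00] → after → no.
demo [Fri 04:00, Sun 01:00] → after → no.
lunch [Sat 00:00, Sat 07:00] → after → no.
planning [Mon 10:00, Mon 13:00] → before → yes.
retro [Sat 21:00, Sun 17:00] → after → no.
soundcheck [Mon 17:00, Wed 15:00] → contains → no.
standup [Tue 10:00, Tue 13:00] → during → no.
Result: planning.

planning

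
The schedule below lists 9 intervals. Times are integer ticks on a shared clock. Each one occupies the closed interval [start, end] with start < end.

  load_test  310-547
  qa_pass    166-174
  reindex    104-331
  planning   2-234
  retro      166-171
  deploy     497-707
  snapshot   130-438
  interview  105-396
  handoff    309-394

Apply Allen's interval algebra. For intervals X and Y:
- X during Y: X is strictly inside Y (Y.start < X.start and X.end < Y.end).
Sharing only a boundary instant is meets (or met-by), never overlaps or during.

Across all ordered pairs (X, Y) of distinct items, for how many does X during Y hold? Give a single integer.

Checking all 72 ordered pairs for relation 'during'; matching pairs in alphabetical order:
(handoff, interview): handoff during interview ✓
(handoff, snapshot): handoff during snapshot ✓
(qa_pass, interview): qa_pass during interview ✓
(qa_pass, planning): qa_pass during planning ✓
(qa_pass, reindex): qa_pass during reindex ✓
(qa_pass, snapshot): qa_pass during snapshot ✓
(retro, interview): retro during interview ✓
(retro, planning): retro during planning ✓
(retro, reindex): retro during reindex ✓
(retro, snapshot): retro during snapshot ✓
Count: 10.

10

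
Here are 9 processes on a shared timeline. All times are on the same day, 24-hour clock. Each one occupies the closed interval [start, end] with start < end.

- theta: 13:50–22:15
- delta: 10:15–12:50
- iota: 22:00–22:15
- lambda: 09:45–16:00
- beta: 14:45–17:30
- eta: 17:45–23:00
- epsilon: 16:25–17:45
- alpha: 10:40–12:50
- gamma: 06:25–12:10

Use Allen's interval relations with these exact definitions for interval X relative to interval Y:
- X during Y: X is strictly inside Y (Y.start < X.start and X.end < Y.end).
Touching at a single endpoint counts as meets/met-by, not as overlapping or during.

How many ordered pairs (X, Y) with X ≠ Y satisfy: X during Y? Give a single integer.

Checking all 72 ordered pairs for relation 'during'; matching pairs in alphabetical order:
(alpha, lambda): alpha during lambda ✓
(beta, theta): beta during theta ✓
(delta, lambda): delta during lambda ✓
(epsilon, theta): epsilon during theta ✓
(iota, eta): iota during eta ✓
Count: 5.

5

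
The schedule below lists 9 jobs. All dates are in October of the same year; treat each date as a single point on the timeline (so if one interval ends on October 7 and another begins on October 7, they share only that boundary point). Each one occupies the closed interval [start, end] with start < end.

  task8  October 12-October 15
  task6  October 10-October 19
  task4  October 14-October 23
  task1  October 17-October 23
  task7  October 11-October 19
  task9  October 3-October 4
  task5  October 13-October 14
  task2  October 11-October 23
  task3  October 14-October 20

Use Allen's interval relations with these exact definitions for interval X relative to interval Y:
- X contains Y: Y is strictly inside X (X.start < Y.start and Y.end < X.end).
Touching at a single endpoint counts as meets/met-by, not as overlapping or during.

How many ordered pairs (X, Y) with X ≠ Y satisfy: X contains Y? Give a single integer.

Checking all 72 ordered pairs for relation 'contains'; matching pairs in alphabetical order:
(task2, task3): task2 contains task3 ✓
(task2, task5): task2 contains task5 ✓
(task2, task8): task2 contains task8 ✓
(task6, task5): task6 contains task5 ✓
(task6, task8): task6 contains task8 ✓
(task7, task5): task7 contains task5 ✓
(task7, task8): task7 contains task8 ✓
(task8, task5): task8 contains task5 ✓
Count: 8.

8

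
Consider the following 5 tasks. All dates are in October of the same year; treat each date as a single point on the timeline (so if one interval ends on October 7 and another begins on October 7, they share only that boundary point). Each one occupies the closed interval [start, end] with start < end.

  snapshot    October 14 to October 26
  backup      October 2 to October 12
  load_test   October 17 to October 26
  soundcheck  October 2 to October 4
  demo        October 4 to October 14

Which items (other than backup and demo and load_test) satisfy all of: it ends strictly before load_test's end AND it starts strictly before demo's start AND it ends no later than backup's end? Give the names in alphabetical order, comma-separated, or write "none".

Conditions: its end is strictly before load_test's end (X.end < October 26) AND its start is strictly before demo's start (X.start < October 4) AND its end is no later than backup's end (X.end <= October 12).
snapshot: end October 26 < October 26? ✗; start October 14 < October 4? ✗; end October 26 <= October 12? ✗ → no.
soundcheck: end October 4 < October 26? ✓; start October 2 < October 4? ✓; end October 4 <= October 12? ✓ → yes.
Result: soundcheck.

soundcheck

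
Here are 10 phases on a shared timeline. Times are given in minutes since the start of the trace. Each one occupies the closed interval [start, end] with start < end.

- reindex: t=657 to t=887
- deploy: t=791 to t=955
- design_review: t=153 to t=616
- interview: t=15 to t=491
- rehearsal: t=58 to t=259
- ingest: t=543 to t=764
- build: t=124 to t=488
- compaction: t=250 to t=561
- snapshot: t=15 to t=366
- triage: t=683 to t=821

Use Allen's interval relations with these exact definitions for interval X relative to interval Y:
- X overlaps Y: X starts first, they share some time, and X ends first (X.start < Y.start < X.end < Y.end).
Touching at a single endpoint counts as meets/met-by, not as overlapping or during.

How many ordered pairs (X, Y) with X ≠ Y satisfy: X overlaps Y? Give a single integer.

16

Checking all 90 ordered pairs for relation 'overlaps'; matching pairs in alphabetical order:
(build, compaction): build overlaps compaction ✓
(build, design_review): build overlaps design_review ✓
(compaction, ingest): compaction overlaps ingest ✓
(design_review, ingest): design_review overlaps ingest ✓
(ingest, reindex): ingest overlaps reindex ✓
(ingest, triage): ingest overlaps triage ✓
(interview, compaction): interview overlaps compaction ✓
(interview, design_review): interview overlaps design_review ✓
(rehearsal, build): rehearsal overlaps build ✓
(rehearsal, compaction): rehearsal overlaps compaction ✓
(rehearsal, design_review): rehearsal overlaps design_review ✓
(reindex, deploy): reindex overlaps deploy ✓
(snapshot, build): snapshot overlaps build ✓
(snapshot, compaction): snapshot overlaps compaction ✓
(snapshot, design_review): snapshot overlaps design_review ✓
(triage, deploy): triage overlaps deploy ✓
Count: 16.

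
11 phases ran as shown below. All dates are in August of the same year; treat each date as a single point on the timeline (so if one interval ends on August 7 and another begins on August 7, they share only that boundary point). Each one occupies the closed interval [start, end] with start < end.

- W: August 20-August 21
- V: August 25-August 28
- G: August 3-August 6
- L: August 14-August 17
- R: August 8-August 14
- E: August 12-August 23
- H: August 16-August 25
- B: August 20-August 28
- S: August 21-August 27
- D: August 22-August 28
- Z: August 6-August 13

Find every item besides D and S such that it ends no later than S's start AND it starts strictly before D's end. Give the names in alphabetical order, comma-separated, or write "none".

G, L, R, W, Z

Conditions: its end is no later than S's start (X.end <= August 21) AND its start is strictly before D's end (X.start < August 28).
B: end August 28 <= August 21? ✗; start August 20 < August 28? ✓ → no.
E: end August 23 <= August 21? ✗; start August 12 < August 28? ✓ → no.
G: end August 6 <= August 21? ✓; start August 3 < August 28? ✓ → yes.
H: end August 25 <= August 21? ✗; start August 16 < August 28? ✓ → no.
L: end August 17 <= August 21? ✓; start August 14 < August 28? ✓ → yes.
R: end August 14 <= August 21? ✓; start August 8 < August 28? ✓ → yes.
V: end August 28 <= August 21? ✗; start August 25 < August 28? ✓ → no.
W: end August 21 <= August 21? ✓; start August 20 < August 28? ✓ → yes.
Z: end August 13 <= August 21? ✓; start August 6 < August 28? ✓ → yes.
Result: G, L, R, W, Z.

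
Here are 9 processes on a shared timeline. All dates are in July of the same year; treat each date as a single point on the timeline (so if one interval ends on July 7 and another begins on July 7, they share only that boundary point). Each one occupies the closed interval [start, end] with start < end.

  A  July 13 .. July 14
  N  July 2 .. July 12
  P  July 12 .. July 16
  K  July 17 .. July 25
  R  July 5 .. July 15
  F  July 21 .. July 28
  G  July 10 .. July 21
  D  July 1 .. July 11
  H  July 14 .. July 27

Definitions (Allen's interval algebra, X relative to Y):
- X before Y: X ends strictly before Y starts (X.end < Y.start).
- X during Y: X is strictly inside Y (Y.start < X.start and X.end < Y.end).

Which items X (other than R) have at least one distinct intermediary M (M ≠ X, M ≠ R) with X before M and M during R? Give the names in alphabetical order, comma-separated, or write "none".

Target R = [July 5, July 15].
Intermediaries M with M during R: A.
Via A — items with X before A: D, N.
Union: D, N.

D, N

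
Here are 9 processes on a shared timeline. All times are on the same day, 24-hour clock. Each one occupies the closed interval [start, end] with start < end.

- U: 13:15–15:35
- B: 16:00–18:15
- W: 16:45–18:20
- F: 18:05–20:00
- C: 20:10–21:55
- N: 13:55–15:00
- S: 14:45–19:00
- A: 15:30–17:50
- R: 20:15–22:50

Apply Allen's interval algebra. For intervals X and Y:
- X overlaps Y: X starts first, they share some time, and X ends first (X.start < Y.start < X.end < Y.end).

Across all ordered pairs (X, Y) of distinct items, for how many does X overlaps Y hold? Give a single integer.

10

Checking all 72 ordered pairs for relation 'overlaps'; matching pairs in alphabetical order:
(A, B): A overlaps B ✓
(A, W): A overlaps W ✓
(B, F): B overlaps F ✓
(B, W): B overlaps W ✓
(C, R): C overlaps R ✓
(N, S): N overlaps S ✓
(S, F): S overlaps F ✓
(U, A): U overlaps A ✓
(U, S): U overlaps S ✓
(W, F): W overlaps F ✓
Count: 10.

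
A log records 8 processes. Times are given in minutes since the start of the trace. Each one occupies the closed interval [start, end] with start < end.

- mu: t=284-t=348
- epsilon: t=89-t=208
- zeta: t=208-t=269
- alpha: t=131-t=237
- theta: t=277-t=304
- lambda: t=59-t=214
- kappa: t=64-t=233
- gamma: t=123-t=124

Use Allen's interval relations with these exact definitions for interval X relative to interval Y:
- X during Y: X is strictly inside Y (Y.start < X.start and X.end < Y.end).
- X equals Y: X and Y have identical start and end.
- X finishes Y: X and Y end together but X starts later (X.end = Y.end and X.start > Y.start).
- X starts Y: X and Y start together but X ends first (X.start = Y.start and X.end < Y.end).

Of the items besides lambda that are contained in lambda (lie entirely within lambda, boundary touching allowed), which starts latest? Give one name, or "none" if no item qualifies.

Target lambda = [t=59, t=214].
alpha [t=131, t=237] → overlapped-by → excluded.
epsilon [t=89, t=208] → during → candidate.
gamma [t=123, t=124] → during → candidate.
kappa [t=64, t=233] → overlapped-by → excluded.
mu [t=284, t=348] → after → excluded.
theta [t=277, t=304] → after → excluded.
zeta [t=208, t=269] → overlapped-by → excluded.
Among candidates, latest start is t=123 → gamma.

gamma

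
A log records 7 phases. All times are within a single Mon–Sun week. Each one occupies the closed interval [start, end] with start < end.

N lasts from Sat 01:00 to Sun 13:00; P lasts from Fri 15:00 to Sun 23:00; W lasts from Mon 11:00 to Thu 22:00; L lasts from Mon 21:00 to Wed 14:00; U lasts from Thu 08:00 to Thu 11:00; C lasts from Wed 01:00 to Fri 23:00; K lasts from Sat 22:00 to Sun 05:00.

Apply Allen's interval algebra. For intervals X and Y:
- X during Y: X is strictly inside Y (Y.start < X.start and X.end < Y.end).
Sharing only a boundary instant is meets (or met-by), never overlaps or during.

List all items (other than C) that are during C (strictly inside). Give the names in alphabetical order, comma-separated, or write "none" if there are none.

U

Target C = [Wed 01:00, Fri 23:00].
K [Sat 22:00, Sun 05:00] → after → no.
L [Mon 21:00, Wed 14:00] → overlaps → no.
N [Sat 01:00, Sun 13:00] → after → no.
P [Fri 15:00, Sun 23:00] → overlapped-by → no.
U [Thu 08:00, Thu 11:00] → during → yes.
W [Mon 11:00, Thu 22:00] → overlaps → no.
Result: U.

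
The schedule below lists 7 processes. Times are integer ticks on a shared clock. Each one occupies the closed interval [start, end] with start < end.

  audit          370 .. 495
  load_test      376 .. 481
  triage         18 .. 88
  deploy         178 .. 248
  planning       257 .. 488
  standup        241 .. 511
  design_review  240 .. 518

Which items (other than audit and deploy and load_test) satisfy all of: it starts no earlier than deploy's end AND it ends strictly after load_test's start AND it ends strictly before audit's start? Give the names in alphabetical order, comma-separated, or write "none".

none

Conditions: its start is no earlier than deploy's end (X.start >= 248) AND its end is strictly after load_test's start (X.end > 376) AND its end is strictly before audit's start (X.end < 370).
design_review: start 240 >= 248? ✗; end 518 > 376? ✓; end 518 < 370? ✗ → no.
planning: start 257 >= 248? ✓; end 488 > 376? ✓; end 488 < 370? ✗ → no.
standup: start 241 >= 248? ✗; end 511 > 376? ✓; end 511 < 370? ✗ → no.
triage: start 18 >= 248? ✗; end 88 > 376? ✗; end 88 < 370? ✓ → no.
Result: none.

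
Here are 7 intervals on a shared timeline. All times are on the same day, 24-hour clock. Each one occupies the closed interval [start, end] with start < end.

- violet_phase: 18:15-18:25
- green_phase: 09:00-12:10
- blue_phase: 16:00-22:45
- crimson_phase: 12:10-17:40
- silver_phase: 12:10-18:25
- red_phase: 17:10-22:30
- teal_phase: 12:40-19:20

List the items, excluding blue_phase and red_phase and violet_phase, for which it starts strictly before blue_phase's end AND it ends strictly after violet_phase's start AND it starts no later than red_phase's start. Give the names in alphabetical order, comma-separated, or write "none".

Conditions: its start is strictly before blue_phase's end (X.start < 22:45) AND its end is strictly after violet_phase's start (X.end > 18:15) AND its start is no later than red_phase's start (X.start <= 17:10).
crimson_phase: start 12:10 < 22:45? ✓; end 17:40 > 18:15? ✗; start 12:10 <= 17:10? ✓ → no.
green_phase: start 09:00 < 22:45? ✓; end 12:10 > 18:15? ✗; start 09:00 <= 17:10? ✓ → no.
silver_phase: start 12:10 < 22:45? ✓; end 18:25 > 18:15? ✓; start 12:10 <= 17:10? ✓ → yes.
teal_phase: start 12:40 < 22:45? ✓; end 19:20 > 18:15? ✓; start 12:40 <= 17:10? ✓ → yes.
Result: silver_phase, teal_phase.

silver_phase, teal_phase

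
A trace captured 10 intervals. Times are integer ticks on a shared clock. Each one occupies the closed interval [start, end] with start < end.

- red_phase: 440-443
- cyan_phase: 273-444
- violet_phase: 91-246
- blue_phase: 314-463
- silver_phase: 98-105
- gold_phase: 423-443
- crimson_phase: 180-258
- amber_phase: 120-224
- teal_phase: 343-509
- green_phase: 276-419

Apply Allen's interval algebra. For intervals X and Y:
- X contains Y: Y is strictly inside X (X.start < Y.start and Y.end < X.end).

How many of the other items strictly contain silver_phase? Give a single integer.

1

Target silver_phase = [98, 105].
amber_phase [120, 224] → after → no.
blue_phase [314, 463] → after → no.
crimson_phase [180, 258] → after → no.
cyan_phase [273, 444] → after → no.
gold_phase [423, 443] → after → no.
green_phase [276, 419] → after → no.
red_phase [440, 443] → after → no.
teal_phase [343, 509] → after → no.
violet_phase [91, 246] → contains → counts.
Total: 1.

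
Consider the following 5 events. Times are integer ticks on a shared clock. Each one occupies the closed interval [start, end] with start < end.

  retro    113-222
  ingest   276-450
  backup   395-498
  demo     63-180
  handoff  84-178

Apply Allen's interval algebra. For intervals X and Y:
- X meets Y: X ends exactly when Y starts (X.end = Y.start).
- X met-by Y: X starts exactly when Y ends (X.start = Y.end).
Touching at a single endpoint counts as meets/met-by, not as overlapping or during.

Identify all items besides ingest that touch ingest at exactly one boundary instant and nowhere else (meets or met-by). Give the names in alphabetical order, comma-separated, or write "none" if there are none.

none

Target ingest = [276, 450].
backup [395, 498] → overlapped-by → no.
demo [63, 180] → before → no.
handoff [84, 178] → before → no.
retro [113, 222] → before → no.
Result: none.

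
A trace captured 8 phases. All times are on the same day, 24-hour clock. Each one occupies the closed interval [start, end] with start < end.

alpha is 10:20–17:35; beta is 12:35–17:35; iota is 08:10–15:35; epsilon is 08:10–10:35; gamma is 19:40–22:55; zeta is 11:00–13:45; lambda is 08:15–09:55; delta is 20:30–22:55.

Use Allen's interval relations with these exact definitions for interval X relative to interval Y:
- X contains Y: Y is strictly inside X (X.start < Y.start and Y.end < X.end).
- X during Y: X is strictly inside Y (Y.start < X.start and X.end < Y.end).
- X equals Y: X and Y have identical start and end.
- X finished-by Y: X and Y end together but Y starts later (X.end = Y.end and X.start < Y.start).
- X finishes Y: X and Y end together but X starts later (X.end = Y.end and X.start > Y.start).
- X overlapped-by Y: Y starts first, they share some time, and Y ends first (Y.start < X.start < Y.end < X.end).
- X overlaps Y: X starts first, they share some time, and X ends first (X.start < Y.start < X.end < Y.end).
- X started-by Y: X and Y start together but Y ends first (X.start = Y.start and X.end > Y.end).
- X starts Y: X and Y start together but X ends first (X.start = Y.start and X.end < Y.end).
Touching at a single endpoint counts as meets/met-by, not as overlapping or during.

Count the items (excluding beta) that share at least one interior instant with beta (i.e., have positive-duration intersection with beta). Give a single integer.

Target beta = [12:35, 17:35].
alpha [10:20, 17:35] → finished-by → counts.
delta [20:30, 22:55] → after → no.
epsilon [08:10, 10:35] → before → no.
gamma [19:40, 22:55] → after → no.
iota [08:10, 15:35] → overlaps → counts.
lambda [08:15, 09:55] → before → no.
zeta [11:00, 13:45] → overlaps → counts.
Total: 3.

3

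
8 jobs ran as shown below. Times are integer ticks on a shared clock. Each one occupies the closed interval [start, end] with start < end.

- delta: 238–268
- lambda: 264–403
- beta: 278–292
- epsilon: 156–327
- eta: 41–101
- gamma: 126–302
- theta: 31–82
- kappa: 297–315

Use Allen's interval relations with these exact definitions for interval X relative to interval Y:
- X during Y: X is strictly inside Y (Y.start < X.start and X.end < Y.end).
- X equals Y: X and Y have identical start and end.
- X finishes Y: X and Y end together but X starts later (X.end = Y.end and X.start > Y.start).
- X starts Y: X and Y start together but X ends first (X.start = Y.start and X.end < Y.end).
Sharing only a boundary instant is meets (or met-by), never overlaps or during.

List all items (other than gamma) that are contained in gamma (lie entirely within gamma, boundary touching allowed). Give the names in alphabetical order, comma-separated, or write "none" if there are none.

beta, delta

Target gamma = [126, 302].
beta [278, 292] → during → yes.
delta [238, 268] → during → yes.
epsilon [156, 327] → overlapped-by → no.
eta [41, 101] → before → no.
kappa [297, 315] → overlapped-by → no.
lambda [264, 403] → overlapped-by → no.
theta [31, 82] → before → no.
Result: beta, delta.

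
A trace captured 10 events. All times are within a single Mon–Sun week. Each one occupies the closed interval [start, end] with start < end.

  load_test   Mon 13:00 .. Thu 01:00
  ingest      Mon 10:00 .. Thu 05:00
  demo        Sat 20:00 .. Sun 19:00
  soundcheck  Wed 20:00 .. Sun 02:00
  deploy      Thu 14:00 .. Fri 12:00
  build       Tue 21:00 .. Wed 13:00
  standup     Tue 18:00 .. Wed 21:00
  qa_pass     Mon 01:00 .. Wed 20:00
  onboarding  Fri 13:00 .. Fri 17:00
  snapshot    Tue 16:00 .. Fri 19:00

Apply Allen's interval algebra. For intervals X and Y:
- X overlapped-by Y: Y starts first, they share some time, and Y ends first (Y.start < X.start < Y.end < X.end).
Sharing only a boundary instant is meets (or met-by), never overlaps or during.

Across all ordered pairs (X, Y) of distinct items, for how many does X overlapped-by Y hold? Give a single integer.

11

Checking all 90 ordered pairs for relation 'overlapped-by'; matching pairs in alphabetical order:
(demo, soundcheck): demo overlapped-by soundcheck ✓
(ingest, qa_pass): ingest overlapped-by qa_pass ✓
(load_test, qa_pass): load_test overlapped-by qa_pass ✓
(snapshot, ingest): snapshot overlapped-by ingest ✓
(snapshot, load_test): snapshot overlapped-by load_test ✓
(snapshot, qa_pass): snapshot overlapped-by qa_pass ✓
(soundcheck, ingest): soundcheck overlapped-by ingest ✓
(soundcheck, load_test): soundcheck overlapped-by load_test ✓
(soundcheck, snapshot): soundcheck overlapped-by snapshot ✓
(soundcheck, standup): soundcheck overlapped-by standup ✓
(standup, qa_pass): standup overlapped-by qa_pass ✓
Count: 11.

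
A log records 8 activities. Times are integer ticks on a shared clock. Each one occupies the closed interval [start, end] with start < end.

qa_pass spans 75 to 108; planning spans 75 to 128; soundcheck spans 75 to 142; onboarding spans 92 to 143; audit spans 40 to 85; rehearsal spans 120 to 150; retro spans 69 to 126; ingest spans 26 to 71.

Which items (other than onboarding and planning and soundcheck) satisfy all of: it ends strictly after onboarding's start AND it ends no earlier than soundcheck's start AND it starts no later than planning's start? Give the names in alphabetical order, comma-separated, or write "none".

qa_pass, retro

Conditions: its end is strictly after onboarding's start (X.end > 92) AND its end is no earlier than soundcheck's start (X.end >= 75) AND its start is no later than planning's start (X.start <= 75).
audit: end 85 > 92? ✗; end 85 >= 75? ✓; start 40 <= 75? ✓ → no.
ingest: end 71 > 92? ✗; end 71 >= 75? ✗; start 26 <= 75? ✓ → no.
qa_pass: end 108 > 92? ✓; end 108 >= 75? ✓; start 75 <= 75? ✓ → yes.
rehearsal: end 150 > 92? ✓; end 150 >= 75? ✓; start 120 <= 75? ✗ → no.
retro: end 126 > 92? ✓; end 126 >= 75? ✓; start 69 <= 75? ✓ → yes.
Result: qa_pass, retro.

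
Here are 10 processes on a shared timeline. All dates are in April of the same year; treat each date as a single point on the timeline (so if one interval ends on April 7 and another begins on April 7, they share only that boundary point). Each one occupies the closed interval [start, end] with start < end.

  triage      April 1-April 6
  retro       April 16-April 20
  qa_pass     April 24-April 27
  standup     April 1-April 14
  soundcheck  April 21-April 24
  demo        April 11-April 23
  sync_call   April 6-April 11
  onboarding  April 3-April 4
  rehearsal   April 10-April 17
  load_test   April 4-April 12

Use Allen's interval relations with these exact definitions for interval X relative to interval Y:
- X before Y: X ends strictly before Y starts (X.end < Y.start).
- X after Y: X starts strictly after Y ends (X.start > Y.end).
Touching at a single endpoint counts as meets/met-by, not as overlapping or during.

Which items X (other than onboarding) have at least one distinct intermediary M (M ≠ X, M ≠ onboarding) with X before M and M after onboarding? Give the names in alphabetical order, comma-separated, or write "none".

demo, load_test, rehearsal, retro, standup, sync_call, triage

Target onboarding = [April 3, April 4].
Intermediaries M with M after onboarding: demo, qa_pass, rehearsal, retro, soundcheck, sync_call.
Via demo — items with X before demo: triage.
Via qa_pass — items with X before qa_pass: demo, load_test, rehearsal, retro, standup, sync_call, triage.
Via rehearsal — items with X before rehearsal: triage.
Via retro — items with X before retro: load_test, standup, sync_call, triage.
Via soundcheck — items with X before soundcheck: load_test, rehearsal, retro, standup, sync_call, triage.
Via sync_call — items with X before sync_call: none.
Union: demo, load_test, rehearsal, retro, standup, sync_call, triage.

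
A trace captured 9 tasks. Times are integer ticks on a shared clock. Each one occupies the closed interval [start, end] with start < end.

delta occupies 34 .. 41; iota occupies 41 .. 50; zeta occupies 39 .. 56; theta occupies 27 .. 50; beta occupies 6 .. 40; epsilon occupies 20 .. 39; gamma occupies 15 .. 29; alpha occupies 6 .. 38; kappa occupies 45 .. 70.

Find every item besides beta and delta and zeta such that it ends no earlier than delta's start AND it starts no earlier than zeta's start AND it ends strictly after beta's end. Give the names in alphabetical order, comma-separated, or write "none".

Conditions: its end is no earlier than delta's start (X.end >= 34) AND its start is no earlier than zeta's start (X.start >= 39) AND its end is strictly after beta's end (X.end > 40).
alpha: end 38 >= 34? ✓; start 6 >= 39? ✗; end 38 > 40? ✗ → no.
epsilon: end 39 >= 34? ✓; start 20 >= 39? ✗; end 39 > 40? ✗ → no.
gamma: end 29 >= 34? ✗; start 15 >= 39? ✗; end 29 > 40? ✗ → no.
iota: end 50 >= 34? ✓; start 41 >= 39? ✓; end 50 > 40? ✓ → yes.
kappa: end 70 >= 34? ✓; start 45 >= 39? ✓; end 70 > 40? ✓ → yes.
theta: end 50 >= 34? ✓; start 27 >= 39? ✗; end 50 > 40? ✓ → no.
Result: iota, kappa.

iota, kappa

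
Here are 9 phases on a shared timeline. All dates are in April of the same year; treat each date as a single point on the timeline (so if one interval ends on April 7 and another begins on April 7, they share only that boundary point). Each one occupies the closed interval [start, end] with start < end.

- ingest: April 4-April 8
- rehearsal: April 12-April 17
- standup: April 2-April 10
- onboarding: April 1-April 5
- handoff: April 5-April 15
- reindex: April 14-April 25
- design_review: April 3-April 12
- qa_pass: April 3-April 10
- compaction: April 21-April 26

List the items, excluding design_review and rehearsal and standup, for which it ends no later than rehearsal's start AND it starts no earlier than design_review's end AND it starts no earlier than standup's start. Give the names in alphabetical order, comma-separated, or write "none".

none

Conditions: its end is no later than rehearsal's start (X.end <= April 12) AND its start is no earlier than design_review's end (X.start >= April 12) AND its start is no earlier than standup's start (X.start >= April 2).
compaction: end April 26 <= April 12? ✗; start April 21 >= April 12? ✓; start April 21 >= April 2? ✓ → no.
handoff: end April 15 <= April 12? ✗; start April 5 >= April 12? ✗; start April 5 >= April 2? ✓ → no.
ingest: end April 8 <= April 12? ✓; start April 4 >= April 12? ✗; start April 4 >= April 2? ✓ → no.
onboarding: end April 5 <= April 12? ✓; start April 1 >= April 12? ✗; start April 1 >= April 2? ✗ → no.
qa_pass: end April 10 <= April 12? ✓; start April 3 >= April 12? ✗; start April 3 >= April 2? ✓ → no.
reindex: end April 25 <= April 12? ✗; start April 14 >= April 12? ✓; start April 14 >= April 2? ✓ → no.
Result: none.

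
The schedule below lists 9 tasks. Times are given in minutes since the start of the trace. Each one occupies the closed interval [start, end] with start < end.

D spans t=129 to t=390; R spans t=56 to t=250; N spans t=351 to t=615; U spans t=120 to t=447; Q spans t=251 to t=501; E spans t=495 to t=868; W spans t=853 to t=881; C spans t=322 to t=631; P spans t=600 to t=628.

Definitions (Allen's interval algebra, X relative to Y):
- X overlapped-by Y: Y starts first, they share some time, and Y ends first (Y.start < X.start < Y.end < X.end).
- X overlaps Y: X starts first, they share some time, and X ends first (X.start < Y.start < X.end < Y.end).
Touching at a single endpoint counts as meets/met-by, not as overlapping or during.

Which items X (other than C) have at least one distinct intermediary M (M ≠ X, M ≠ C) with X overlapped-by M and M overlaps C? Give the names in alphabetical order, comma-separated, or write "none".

E, N, Q

Target C = [t=322, t=631].
Intermediaries M with M overlaps C: D, Q, U.
Via D — items with X overlapped-by D: N, Q.
Via Q — items with X overlapped-by Q: E, N.
Via U — items with X overlapped-by U: N, Q.
Union: E, N, Q.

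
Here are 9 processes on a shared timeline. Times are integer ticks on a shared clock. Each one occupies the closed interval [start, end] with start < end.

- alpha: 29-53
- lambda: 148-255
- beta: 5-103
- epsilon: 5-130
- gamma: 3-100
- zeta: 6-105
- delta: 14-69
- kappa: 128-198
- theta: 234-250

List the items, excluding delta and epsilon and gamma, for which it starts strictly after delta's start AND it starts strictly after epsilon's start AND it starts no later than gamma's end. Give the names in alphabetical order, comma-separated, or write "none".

Conditions: its start is strictly after delta's start (X.start > 14) AND its start is strictly after epsilon's start (X.start > 5) AND its start is no later than gamma's end (X.start <= 100).
alpha: start 29 > 14? ✓; start 29 > 5? ✓; start 29 <= 100? ✓ → yes.
beta: start 5 > 14? ✗; start 5 > 5? ✗; start 5 <= 100? ✓ → no.
kappa: start 128 > 14? ✓; start 128 > 5? ✓; start 128 <= 100? ✗ → no.
lambda: start 148 > 14? ✓; start 148 > 5? ✓; start 148 <= 100? ✗ → no.
theta: start 234 > 14? ✓; start 234 > 5? ✓; start 234 <= 100? ✗ → no.
zeta: start 6 > 14? ✗; start 6 > 5? ✓; start 6 <= 100? ✓ → no.
Result: alpha.

alpha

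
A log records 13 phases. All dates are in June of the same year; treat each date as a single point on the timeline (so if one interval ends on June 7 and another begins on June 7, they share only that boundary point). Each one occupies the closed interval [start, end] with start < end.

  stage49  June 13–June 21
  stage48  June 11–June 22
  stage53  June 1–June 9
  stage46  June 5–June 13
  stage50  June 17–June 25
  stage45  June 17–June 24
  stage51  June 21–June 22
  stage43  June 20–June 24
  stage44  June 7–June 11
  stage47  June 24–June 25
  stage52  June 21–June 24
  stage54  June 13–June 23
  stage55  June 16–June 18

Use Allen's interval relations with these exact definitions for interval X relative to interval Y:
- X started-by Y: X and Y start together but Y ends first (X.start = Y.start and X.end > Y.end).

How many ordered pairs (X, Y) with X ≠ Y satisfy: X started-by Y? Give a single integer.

3

Checking all 156 ordered pairs for relation 'started-by'; matching pairs in alphabetical order:
(stage50, stage45): stage50 started-by stage45 ✓
(stage52, stage51): stage52 started-by stage51 ✓
(stage54, stage49): stage54 started-by stage49 ✓
Count: 3.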